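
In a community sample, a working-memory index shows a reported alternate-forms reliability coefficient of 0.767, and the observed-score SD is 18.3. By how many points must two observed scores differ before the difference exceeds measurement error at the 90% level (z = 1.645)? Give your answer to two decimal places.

SEM = 18.30000 × √(1 − 0.76700) = 18.30000 × √0.23300 ≈ 18.30000 × 0.48270 ≈ 8.83342
SE_diff = SEM × √2 ≈ 8.83342 × 1.41421 ≈ 12.49235
Smallest detectable difference = 1.645×12.49235 ≈ 20.54991

20.55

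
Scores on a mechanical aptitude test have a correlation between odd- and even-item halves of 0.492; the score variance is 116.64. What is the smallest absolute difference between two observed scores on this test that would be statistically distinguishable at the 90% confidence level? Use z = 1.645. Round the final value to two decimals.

14.66

SD = √116.64 = 10.80000
Spearman-Brown: r = 2(0.492) / (1 + 0.492) = 0.98400 / 1.49200 ≈ 0.65952
The standard error of measurement is 10.80000·√(1 − 0.65952) ≈ 10.80000·0.58351 ≈ 6.30190.
SE_diff = √2 · SEM ≈ 8.91223
Minimum reliable difference = 1.645 · SE_diff ≈ 1.645 · 8.91223 ≈ 14.66061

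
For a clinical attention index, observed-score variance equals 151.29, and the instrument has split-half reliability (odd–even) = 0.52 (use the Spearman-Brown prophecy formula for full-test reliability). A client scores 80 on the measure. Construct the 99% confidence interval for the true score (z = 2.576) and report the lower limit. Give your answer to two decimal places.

SD = √151.29 = 12.3000
Spearman-Brown: r = 2(0.52) / (1 + 0.52) = 1.0400 / 1.5200 ≈ 0.6842
The standard error of measurement is 12.3000·√(1 − 0.6842) ≈ 12.3000·0.5620 ≈ 6.9120.
Margin = 2.576 · 6.9120 ≈ 17.8053
Lower bound: 80 − 17.8053 = 62.1947

62.19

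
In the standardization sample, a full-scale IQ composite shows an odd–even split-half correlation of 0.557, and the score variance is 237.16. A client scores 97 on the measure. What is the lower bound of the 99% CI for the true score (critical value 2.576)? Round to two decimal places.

σ = 237.16^(1/2) = 15.400
Spearman-Brown: r = 2(0.557) / (1 + 0.557) = 1.114 / 1.557 ≈ 0.715
SEM = 15.400×√(1 − 0.715) ≈ 8.214
2.576 × SEM ≈ 21.160
Lower limit = 97 − 21.160 ≈ 75.840

75.84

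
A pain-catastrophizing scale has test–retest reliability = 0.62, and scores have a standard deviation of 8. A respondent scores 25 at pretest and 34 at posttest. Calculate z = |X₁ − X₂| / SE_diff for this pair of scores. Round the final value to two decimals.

1.29

SEM = 8.000 · √(1 − 0.620) = 8.000 · √0.380 ≈ 8.000 · 0.616 ≈ 4.932
SE_diff = √2 · SEM ≈ 6.974
z = 9 / 6.974 ≈ 1.290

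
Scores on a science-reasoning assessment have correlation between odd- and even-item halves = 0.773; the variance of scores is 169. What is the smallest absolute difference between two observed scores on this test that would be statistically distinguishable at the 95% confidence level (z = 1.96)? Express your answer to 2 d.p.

12.89

σ = 169^(1/2) = 13.0000
Spearman-Brown: r = 2(0.773) / (1 + 0.773) = 1.5460 / 1.7730 ≈ 0.8720
The standard error of measurement is 13.0000×√(1 − 0.8720) ≈ 13.0000×0.3578 ≈ 4.6516.
SE_diff = √2 × SEM ≈ 6.5783
Minimum reliable difference = 1.96 × SE_diff ≈ 1.96 × 6.5783 ≈ 12.8936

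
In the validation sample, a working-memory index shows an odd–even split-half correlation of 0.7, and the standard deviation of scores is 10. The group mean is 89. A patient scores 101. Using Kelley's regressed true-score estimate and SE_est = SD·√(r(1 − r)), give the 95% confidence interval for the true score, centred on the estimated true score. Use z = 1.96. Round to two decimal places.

[91.41, 106.35]

Spearman-Brown: r = 2(0.7) / (1 + 0.7) = 1.400 / 1.700 ≃ 0.824
Estimated true score = 0.824×101 + (1 − 0.824)×89 ≃ 98.882
SE_est = SD × √(r(1 − r)) = 10.000 × √0.145 ≃ 10.000 × 0.381 ≃ 3.812
95% CI: 98.882 ± 7.472 ≃ (91.410, 106.354)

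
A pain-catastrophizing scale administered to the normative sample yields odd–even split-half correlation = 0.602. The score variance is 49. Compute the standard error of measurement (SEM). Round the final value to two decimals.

3.49

SD = √49 ≈ 7.000
Spearman-Brown: r = 2(0.602) / (1 + 0.602) = 1.204 / 1.602 ≈ 0.752
The standard error of measurement is 7.000*√(1 − 0.752) ≈ 7.000*0.498 ≈ 3.489.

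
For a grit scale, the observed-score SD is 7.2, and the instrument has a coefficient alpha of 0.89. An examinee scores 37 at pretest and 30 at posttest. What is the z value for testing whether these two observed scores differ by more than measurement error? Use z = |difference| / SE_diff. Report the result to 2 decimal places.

2.07

SEM = 7.20000 * √(1 − 0.89000) = 7.20000 * √0.11000 ≈ 7.20000 * 0.33166 ≈ 2.38797
Standard error of the difference = 2.38797·√2 ≈ 3.37710
z = |37 − 30| / 3.37710 = 7 / 3.37710 ≈ 2.07278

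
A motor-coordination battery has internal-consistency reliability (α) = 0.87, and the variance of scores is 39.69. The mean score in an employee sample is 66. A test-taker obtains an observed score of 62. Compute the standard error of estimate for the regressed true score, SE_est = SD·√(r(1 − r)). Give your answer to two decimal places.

SD = √39.69 = 6.300
SE_est = SD × √(r(1 − r)) = 6.300 × √0.113 ≈ 6.300 × 0.336 ≈ 2.119

2.12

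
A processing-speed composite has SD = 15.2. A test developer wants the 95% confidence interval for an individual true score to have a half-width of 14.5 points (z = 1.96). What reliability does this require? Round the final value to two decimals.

0.76

SEM needed = half-width / z = 14.5/1.96 ≈ 7.398
r = 1 − (7.398/15.2)² ≈ 1 − 0.237 ≈ 0.763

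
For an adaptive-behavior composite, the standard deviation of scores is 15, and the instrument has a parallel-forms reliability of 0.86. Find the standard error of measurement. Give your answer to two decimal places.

5.61

SEM = 15.000 * √(1 − 0.860) = 15.000 * √0.140 ≃ 15.000 * 0.374 ≃ 5.612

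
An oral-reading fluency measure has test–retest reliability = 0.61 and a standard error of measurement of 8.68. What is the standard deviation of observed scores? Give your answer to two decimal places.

SD = 8.68 / √(1 − 0.61) ≈ 13.899

13.90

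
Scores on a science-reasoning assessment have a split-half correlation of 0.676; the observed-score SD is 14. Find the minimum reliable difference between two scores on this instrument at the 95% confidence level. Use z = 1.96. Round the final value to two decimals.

Full-length reliability (Spearman-Brown) = 2(0.676)/(1+0.676) ≈ 0.80668
SEM = 14.00000 * √(1 − 0.80668) = 14.00000 * √0.19332 ≈ 14.00000 * 0.43968 ≈ 6.15550
SE_diff = √2 * SEM ≈ 8.70520
Minimum reliable difference = 1.96 * SE_diff ≈ 1.96 * 8.70520 ≈ 17.06218

17.06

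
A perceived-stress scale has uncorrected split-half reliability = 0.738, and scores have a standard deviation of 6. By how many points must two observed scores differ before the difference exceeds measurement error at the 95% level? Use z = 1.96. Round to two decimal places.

Spearman-Brown: r = 2(0.738) / (1 + 0.738) = 1.4760 / 1.7380 ≈ 0.8493
The standard error of measurement is 6.0000×√(1 − 0.8493) ≈ 6.0000×0.3883 ≈ 2.3296.
SE_diff = √2 × SEM ≈ 3.2945
Smallest detectable difference = 1.96×3.2945 ≈ 6.4573

6.46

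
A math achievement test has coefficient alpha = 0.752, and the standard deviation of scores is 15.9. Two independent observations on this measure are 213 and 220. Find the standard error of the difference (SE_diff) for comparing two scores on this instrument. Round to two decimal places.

SEM = 15.9000·√(1 − 0.7520) ≈ 7.9181
Standard error of the difference = 7.9181·√2 ≈ 11.1979

11.20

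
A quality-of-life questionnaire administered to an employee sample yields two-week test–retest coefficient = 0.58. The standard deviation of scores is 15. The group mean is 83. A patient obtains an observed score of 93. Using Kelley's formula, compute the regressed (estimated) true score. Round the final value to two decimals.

Estimated true score = 0.58000*93 + (1 − 0.58000)*83 ≈ 88.80000

88.80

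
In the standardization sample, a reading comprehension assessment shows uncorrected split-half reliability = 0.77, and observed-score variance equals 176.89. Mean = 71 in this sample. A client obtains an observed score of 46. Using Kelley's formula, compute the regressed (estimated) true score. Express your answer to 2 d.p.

r_full = 2·0.77 / (1 + 0.77) ≈ 0.8701
Estimated true score = 0.8701·46 + (1 − 0.8701)·71 ≈ 49.2486

49.25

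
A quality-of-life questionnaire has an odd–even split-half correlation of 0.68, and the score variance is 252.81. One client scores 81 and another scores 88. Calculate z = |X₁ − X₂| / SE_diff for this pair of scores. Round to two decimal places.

0.71

SD = √252.81 ≈ 15.900
Full-length reliability (Spearman-Brown) = 2(0.68)/(1+0.68) ≈ 0.810
SEM = 15.900×√(1 − 0.810) ≈ 6.939
SE_diff = SEM × √2 ≈ 6.939 × 1.414 ≈ 9.814
z = |81 − 88| / 9.814 = 7 / 9.814 ≈ 0.713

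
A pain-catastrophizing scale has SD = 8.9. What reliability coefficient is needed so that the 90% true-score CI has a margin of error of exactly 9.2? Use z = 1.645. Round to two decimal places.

0.61

Required SEM = 9.2 / 1.645 ≈ 5.5927
Required reliability = 1 − (SEM/SD)² = 1 − 0.3949 ≈ 0.6051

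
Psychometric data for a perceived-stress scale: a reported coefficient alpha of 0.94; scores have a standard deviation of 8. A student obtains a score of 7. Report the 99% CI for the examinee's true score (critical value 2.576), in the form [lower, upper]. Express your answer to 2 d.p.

[1.95, 12.05]

SEM = 8.0000 · √(1 − 0.9400) = 8.0000 · √0.0600 ≃ 8.0000 · 0.2449 ≃ 1.9596
Margin = 2.576 · 1.9596 ≃ 5.0479
CI = 7 ± 5.0479 → [1.9521, 12.0479]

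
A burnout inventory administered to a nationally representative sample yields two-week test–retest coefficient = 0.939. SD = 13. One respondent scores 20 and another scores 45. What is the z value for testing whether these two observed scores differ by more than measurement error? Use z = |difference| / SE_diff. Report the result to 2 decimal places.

The standard error of measurement is 13.00000·√(1 − 0.93900) ≈ 13.00000·0.24698 ≈ 3.21076.
Standard error of the difference = 3.21076·√2 ≈ 4.54070
z = |20 − 45| / 4.54070 = 25 / 4.54070 ≈ 5.50575

5.51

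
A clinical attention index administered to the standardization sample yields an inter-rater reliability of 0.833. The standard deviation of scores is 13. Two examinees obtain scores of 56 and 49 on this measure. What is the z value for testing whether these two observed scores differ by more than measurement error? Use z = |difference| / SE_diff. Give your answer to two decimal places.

SEM = 13.00000×√(1 − 0.83300) ≈ 5.31253
SE_diff = SEM × √2 ≈ 5.31253 × 1.41421 ≈ 7.51306
z = 7 / 7.51306 ≈ 0.93171

0.93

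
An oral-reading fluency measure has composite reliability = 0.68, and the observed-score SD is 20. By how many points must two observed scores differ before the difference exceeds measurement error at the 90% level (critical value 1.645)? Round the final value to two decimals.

26.32

SEM = 20.00000·√(1 − 0.68000) ≈ 11.31371
SE_diff = √2 · SEM ≈ 16.00000
Smallest detectable difference = 1.645·16.00000 ≈ 26.32000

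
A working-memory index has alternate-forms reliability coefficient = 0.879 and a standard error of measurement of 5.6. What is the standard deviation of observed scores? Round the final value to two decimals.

SD = 5.6 / √(1 − 0.879) ≈ 16.0989

16.10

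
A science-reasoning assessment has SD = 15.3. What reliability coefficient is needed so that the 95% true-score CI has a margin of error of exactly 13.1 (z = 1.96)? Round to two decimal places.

Required SEM = 13.1 / 1.96 ≃ 6.684
r = 1 − (SEM / SD)² = 1 − (6.684 / 15.3)² ≃ 1 − 0.191 ≃ 0.809

0.81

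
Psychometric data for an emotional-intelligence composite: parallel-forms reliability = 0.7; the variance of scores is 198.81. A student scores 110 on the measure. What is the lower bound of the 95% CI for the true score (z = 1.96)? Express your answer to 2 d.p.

94.86

SD = √198.81 = 14.1000
SEM = 14.1000·√(1 − 0.7000) ≈ 7.7229
Half-width = 1.96·7.7229 ≈ 15.1369
Lower bound: 110 − 15.1369 = 94.8631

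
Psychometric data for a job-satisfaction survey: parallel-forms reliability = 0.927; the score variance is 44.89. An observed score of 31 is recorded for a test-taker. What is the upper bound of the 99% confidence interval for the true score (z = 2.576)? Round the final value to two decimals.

SD = √44.89 = 6.700
The standard error of measurement is 6.700×√(1 − 0.927) ≈ 6.700×0.270 ≈ 1.810.
Half-width = 2.576×1.810 ≈ 4.663
Upper bound: 31 + 4.663 = 35.663

35.66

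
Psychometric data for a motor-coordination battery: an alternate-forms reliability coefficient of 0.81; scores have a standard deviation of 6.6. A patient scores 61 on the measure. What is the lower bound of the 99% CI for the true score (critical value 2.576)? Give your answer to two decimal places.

53.59

The standard error of measurement is 6.6000×√(1 − 0.8100) ≈ 6.6000×0.4359 ≈ 2.8769.
2.576 × SEM ≈ 7.4108
Lower bound: 61 − 7.4108 = 53.5892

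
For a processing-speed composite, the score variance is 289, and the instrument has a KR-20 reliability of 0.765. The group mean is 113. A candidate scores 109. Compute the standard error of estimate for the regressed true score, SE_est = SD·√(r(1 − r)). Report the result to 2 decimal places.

SD = √289 ≈ 17.000
SE_est = SD × √(r(1 − r)) = 17.000 × √0.180 ≈ 17.000 × 0.424 ≈ 7.208

7.21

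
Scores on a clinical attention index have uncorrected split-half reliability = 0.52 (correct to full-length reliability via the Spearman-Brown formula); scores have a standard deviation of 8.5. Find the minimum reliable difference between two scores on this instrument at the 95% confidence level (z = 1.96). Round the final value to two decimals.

Spearman-Brown: r = 2(0.52) / (1 + 0.52) = 1.0400 / 1.5200 ≈ 0.6842
SEM = 8.5000 · √(1 − 0.6842) = 8.5000 · √0.3158 ≈ 8.5000 · 0.5620 ≈ 4.7766
SE_diff = SEM · √2 ≈ 4.7766 · 1.4142 ≈ 6.7551
Minimum reliable difference = 1.96 · SE_diff ≈ 1.96 · 6.7551 ≈ 13.2400

13.24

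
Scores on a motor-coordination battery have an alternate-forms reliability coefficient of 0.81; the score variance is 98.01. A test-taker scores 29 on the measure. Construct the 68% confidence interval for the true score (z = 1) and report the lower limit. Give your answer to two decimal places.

24.68

SD = √98.01 ≈ 9.9000
SEM = 9.9000*√(1 − 0.8100) ≈ 4.3153
Half-width = 1*4.3153 ≈ 4.3153
Lower bound: 29 − 4.3153 = 24.6847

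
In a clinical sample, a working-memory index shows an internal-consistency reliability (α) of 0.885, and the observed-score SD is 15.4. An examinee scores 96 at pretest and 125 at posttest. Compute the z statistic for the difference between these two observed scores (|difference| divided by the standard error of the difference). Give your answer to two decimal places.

3.93

The standard error of measurement is 15.400*√(1 − 0.885) ≃ 15.400*0.339 ≃ 5.222.
SE_diff = √2 * SEM ≃ 7.386
z = |96 − 125| / 7.386 = 29 / 7.386 ≃ 3.927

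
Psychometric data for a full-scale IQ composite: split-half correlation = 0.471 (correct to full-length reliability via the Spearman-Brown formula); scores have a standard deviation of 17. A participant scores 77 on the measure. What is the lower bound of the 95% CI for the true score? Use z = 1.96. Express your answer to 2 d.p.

57.02

Full-length reliability (Spearman-Brown) = 2(0.471)/(1+0.471) ≈ 0.640
SEM = 17.000 × √(1 − 0.640) = 17.000 × √0.360 ≈ 17.000 × 0.600 ≈ 10.195
Margin = 1.96 × 10.195 ≈ 19.981
Lower bound: 77 − 19.981 = 57.019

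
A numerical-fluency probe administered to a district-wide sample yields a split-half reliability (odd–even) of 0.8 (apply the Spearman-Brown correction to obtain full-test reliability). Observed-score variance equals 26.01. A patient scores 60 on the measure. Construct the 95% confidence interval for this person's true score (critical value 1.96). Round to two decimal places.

SD = √26.01 = 5.100
r_full = 2·0.8 / (1 + 0.8) ≈ 0.889
The standard error of measurement is 5.100*√(1 − 0.889) ≈ 5.100*0.333 ≈ 1.700.
Margin = 1.96 * 1.700 ≈ 3.332
Interval: (56.668, 63.332)

[56.67, 63.33]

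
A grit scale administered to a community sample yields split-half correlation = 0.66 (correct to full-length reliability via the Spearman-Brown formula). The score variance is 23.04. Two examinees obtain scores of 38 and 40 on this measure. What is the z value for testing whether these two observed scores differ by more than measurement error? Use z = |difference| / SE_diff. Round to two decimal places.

SD = √23.04 ≈ 4.8000
Full-length reliability (Spearman-Brown) = 2(0.66)/(1+0.66) ≈ 0.7952
SEM = 4.8000*√(1 − 0.7952) ≈ 2.1723
SE_diff = SEM * √2 ≈ 2.1723 * 1.4142 ≈ 3.0721
z = |38 − 40| / 3.0721 = 2 / 3.0721 ≈ 0.6510

0.65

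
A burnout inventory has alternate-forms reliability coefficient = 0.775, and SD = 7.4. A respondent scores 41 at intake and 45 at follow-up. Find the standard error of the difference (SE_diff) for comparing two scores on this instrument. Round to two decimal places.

4.96

SEM = 7.40000 × √(1 − 0.77500) = 7.40000 × √0.22500 ≈ 7.40000 × 0.47434 ≈ 3.51013
SE_diff = SEM × √2 ≈ 3.51013 × 1.41421 ≈ 4.96407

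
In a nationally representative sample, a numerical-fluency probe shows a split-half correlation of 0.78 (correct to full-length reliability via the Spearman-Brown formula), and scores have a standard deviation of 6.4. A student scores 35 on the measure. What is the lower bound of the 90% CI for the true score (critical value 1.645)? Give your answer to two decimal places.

31.30

Spearman-Brown: r = 2(0.78) / (1 + 0.78) = 1.5600 / 1.7800 ≈ 0.8764
SEM = 6.4000 · √(1 − 0.8764) = 6.4000 · √0.1236 ≈ 6.4000 · 0.3516 ≈ 2.2500
1.645 · SEM ≈ 3.7012
Lower bound: 35 − 3.7012 = 31.2988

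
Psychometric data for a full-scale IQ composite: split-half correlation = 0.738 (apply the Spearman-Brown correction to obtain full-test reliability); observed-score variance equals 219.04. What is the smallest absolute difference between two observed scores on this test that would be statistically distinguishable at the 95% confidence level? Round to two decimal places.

SD = √219.04 = 14.8000
r_full = 2·0.738 / (1 + 0.738) ≃ 0.8493
SEM = 14.8000·√(1 − 0.8493) ≃ 5.7463
SE_diff = √2 · SEM ≃ 8.1265
Smallest detectable difference = 1.96·8.1265 ≃ 15.9279

15.93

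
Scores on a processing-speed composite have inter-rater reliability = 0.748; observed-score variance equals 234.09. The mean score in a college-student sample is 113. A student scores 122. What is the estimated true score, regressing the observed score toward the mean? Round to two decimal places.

119.73

T̂ = 0.74800(122) + 0.25200(113) ≃ 119.73200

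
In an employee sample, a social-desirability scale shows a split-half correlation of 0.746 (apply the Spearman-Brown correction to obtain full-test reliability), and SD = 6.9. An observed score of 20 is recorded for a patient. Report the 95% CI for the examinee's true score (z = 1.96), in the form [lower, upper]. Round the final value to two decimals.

Full-length reliability (Spearman-Brown) = 2(0.746)/(1+0.746) ≈ 0.85452
SEM = 6.90000 · √(1 − 0.85452) = 6.90000 · √0.14548 ≈ 6.90000 · 0.38141 ≈ 2.63175
1.96 · SEM ≈ 5.15822
Interval: (14.84178, 25.15822)

[14.84, 25.16]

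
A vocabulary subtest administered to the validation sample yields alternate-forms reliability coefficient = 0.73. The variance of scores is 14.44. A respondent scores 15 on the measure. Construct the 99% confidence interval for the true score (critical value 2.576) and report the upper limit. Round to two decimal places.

20.09

SD = √14.44 ≃ 3.800
SEM = 3.800 * √(1 − 0.730) = 3.800 * √0.270 ≃ 3.800 * 0.520 ≃ 1.975
2.576 * SEM ≃ 5.086
Upper limit = 15 + 5.086 ≃ 20.086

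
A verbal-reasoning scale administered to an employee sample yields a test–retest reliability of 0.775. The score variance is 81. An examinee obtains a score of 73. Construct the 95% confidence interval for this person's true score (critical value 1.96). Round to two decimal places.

SD = √81 ≈ 9.0000
SEM = 9.0000 * √(1 − 0.7750) = 9.0000 * √0.2250 ≈ 9.0000 * 0.4743 ≈ 4.2691
Margin = 1.96 * 4.2691 ≈ 8.3674
95% CI: 73 ± 8.3674 = [64.6326, 81.3674]

[64.63, 81.37]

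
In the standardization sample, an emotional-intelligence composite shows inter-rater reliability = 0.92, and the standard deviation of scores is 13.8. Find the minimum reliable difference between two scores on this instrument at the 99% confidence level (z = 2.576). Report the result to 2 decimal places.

14.22

SEM = 13.8000*√(1 − 0.9200) ≈ 3.9032
Standard error of the difference = 3.9032·√2 ≈ 5.5200
Minimum reliable difference = 2.576 * SE_diff ≈ 2.576 * 5.5200 ≈ 14.2195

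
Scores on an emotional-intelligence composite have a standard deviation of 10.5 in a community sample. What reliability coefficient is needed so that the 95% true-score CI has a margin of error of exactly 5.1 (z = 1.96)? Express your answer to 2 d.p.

0.94

SEM needed = half-width / z = 5.1/1.96 ≈ 2.602
r = 1 − (2.602/10.5)² ≈ 1 − 0.061 ≈ 0.939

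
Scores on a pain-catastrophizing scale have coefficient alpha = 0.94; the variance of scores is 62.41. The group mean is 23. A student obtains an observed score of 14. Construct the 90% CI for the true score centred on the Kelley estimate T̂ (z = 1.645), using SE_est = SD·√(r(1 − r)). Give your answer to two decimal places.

σ = 62.41^(1/2) = 7.900
T̂ = 0.940(14) + 0.060(23) ≈ 14.540
SE_est = SD · √(r(1 − r)) = 7.900 · √0.056 ≈ 7.900 · 0.237 ≈ 1.876
CI = 14.540 ± 1.645 · 1.876 → [11.454, 17.626]

[11.45, 17.63]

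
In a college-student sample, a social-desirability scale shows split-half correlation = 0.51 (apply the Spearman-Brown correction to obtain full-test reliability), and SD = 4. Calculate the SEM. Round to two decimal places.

Full-length reliability (Spearman-Brown) = 2(0.51)/(1+0.51) ≈ 0.67550
SEM = 4.00000 · √(1 − 0.67550) = 4.00000 · √0.32450 ≈ 4.00000 · 0.56965 ≈ 2.27861

2.28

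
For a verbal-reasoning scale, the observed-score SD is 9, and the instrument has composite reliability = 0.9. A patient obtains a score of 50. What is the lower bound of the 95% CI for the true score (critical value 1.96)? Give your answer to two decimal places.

SEM = 9.000·√(1 − 0.900) ≈ 2.846
1.96 · SEM ≈ 5.578
Lower bound: 50 − 5.578 = 44.422

44.42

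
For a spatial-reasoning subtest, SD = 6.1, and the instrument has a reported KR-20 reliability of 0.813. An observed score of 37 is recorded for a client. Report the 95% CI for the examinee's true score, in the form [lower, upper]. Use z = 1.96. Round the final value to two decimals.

[31.83, 42.17]

The standard error of measurement is 6.100×√(1 − 0.813) ≈ 6.100×0.432 ≈ 2.638.
Half-width = 1.96×2.638 ≈ 5.170
95% CI: 37 ± 5.170 = [31.830, 42.170]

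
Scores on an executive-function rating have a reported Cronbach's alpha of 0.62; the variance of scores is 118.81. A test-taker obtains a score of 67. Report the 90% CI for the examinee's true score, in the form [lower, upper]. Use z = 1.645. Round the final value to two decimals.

[55.95, 78.05]

σ = 118.81^(1/2) = 10.900
SEM = 10.900·√(1 − 0.620) ≈ 6.719
Half-width = 1.645·6.719 ≈ 11.053
Interval: (55.947, 78.053)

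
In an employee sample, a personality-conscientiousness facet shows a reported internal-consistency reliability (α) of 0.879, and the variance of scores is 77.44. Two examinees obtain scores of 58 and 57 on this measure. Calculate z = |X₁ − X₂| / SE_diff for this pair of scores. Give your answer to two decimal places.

SD = √77.44 ≃ 8.8000
SEM = 8.8000×√(1 − 0.8790) ≃ 3.0611
SE_diff = √2 × SEM ≃ 4.3290
z = 1 / 4.3290 ≃ 0.2310

0.23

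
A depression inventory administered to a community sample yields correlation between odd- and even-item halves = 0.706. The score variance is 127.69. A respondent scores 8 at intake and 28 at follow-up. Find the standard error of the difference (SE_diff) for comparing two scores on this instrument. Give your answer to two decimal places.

σ = 127.69^(1/2) = 11.3000
Spearman-Brown: r = 2(0.706) / (1 + 0.706) = 1.4120 / 1.7060 ≃ 0.8277
SEM = 11.3000 · √(1 − 0.8277) = 11.3000 · √0.1723 ≃ 11.3000 · 0.4151 ≃ 4.6910
SE_diff = SEM · √2 ≃ 4.6910 · 1.4142 ≃ 6.6340

6.63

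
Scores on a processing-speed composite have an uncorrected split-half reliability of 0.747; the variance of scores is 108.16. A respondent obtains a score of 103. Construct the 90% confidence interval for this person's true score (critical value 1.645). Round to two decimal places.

SD = √108.16 = 10.400
Full-length reliability (Spearman-Brown) = 2(0.747)/(1+0.747) ≈ 0.855
SEM = 10.400 · √(1 − 0.855) = 10.400 · √0.145 ≈ 10.400 · 0.381 ≈ 3.958
Margin = 1.645 · 3.958 ≈ 6.510
CI = 103 ± 6.510 → [96.490, 109.510]

[96.49, 109.51]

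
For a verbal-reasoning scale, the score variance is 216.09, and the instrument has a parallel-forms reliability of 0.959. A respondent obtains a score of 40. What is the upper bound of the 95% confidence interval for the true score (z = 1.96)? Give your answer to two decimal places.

SD = √216.09 = 14.7000
The standard error of measurement is 14.7000×√(1 − 0.9590) ≃ 14.7000×0.2025 ≃ 2.9765.
Half-width = 1.96×2.9765 ≃ 5.8340
Upper limit = 40 + 5.8340 ≃ 45.8340

45.83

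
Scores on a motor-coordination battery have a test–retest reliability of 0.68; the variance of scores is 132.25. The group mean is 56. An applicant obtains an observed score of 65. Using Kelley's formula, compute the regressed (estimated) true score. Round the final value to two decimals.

T̂ = 0.68000(65) + 0.32000(56) ≃ 62.12000

62.12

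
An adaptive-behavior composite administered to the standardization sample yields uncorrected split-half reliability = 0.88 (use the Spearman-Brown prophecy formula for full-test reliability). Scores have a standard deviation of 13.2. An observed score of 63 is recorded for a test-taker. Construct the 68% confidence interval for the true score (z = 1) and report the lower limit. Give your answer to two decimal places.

59.67

Full-length reliability (Spearman-Brown) = 2(0.88)/(1+0.88) ≈ 0.936
SEM = 13.200×√(1 − 0.936) ≈ 3.335
Margin = 1 × 3.335 ≈ 3.335
Lower bound: 63 − 3.335 = 59.665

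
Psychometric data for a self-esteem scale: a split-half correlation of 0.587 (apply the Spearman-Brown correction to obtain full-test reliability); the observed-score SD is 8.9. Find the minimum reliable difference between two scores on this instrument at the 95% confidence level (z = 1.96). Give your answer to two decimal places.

12.58

Spearman-Brown: r = 2(0.587) / (1 + 0.587) = 1.1740 / 1.5870 ≈ 0.7398
SEM = 8.9000·√(1 − 0.7398) ≈ 4.5402
SE_diff = SEM · √2 ≈ 4.5402 · 1.4142 ≈ 6.4208
Minimum reliable difference = 1.96 · SE_diff ≈ 1.96 · 6.4208 ≈ 12.5848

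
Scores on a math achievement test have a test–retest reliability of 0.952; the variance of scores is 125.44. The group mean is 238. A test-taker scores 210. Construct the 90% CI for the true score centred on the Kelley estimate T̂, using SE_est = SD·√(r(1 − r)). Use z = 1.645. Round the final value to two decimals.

[207.41, 215.28]

SD = √125.44 = 11.200
T̂ = r·X + (1 − r)·M = 0.952·210 + 0.048·238 = 199.920 + 11.424 ≈ 211.344
SE_est = SD · √(r(1 − r)) = 11.200 · √0.046 ≈ 11.200 · 0.214 ≈ 2.394
90% CI: 211.344 ± 3.938 ≈ (207.406, 215.282)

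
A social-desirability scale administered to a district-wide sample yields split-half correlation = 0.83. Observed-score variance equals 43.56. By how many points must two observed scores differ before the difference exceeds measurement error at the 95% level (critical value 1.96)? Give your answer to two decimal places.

SD = √43.56 ≈ 6.60000
r_full = 2·0.83 / (1 + 0.83) ≈ 0.90710
SEM = 6.60000×√(1 − 0.90710) ≈ 2.01161
SE_diff = SEM × √2 ≈ 2.01161 × 1.41421 ≈ 2.84484
Minimum reliable difference = 1.96 × SE_diff ≈ 1.96 × 2.84484 ≈ 5.57589

5.58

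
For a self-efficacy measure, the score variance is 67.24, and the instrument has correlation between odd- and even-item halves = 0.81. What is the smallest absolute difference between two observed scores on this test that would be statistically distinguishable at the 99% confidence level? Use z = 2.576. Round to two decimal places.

9.68

SD = √67.24 = 8.200
r_full = 2·0.81 / (1 + 0.81) ≈ 0.895
SEM = 8.200 · √(1 − 0.895) = 8.200 · √0.105 ≈ 8.200 · 0.324 ≈ 2.657
Standard error of the difference = 2.657·√2 ≈ 3.757
Smallest detectable difference = 2.576·3.757 ≈ 9.679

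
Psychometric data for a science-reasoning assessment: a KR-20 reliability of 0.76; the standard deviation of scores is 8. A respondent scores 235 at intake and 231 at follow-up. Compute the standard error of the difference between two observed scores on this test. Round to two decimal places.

5.54

SEM = 8.000×√(1 − 0.760) ≃ 3.919
Standard error of the difference = 3.919·√2 ≃ 5.543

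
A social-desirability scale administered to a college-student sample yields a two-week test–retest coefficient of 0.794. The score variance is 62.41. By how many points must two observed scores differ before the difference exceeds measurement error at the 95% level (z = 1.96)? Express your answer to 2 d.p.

SD = √62.41 = 7.900
The standard error of measurement is 7.900*√(1 − 0.794) ≈ 7.900*0.454 ≈ 3.586.
Standard error of the difference = 3.586·√2 ≈ 5.071
Minimum reliable difference = 1.96 * SE_diff ≈ 1.96 * 5.071 ≈ 9.939

9.94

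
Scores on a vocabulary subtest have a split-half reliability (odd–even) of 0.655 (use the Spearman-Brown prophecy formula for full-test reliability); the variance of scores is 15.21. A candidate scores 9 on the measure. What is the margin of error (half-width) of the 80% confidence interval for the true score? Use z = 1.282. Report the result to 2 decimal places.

SD = √15.21 ≈ 3.900
Spearman-Brown: r = 2(0.655) / (1 + 0.655) = 1.310 / 1.655 ≈ 0.792
SEM = 3.900 × √(1 − 0.792) = 3.900 × √0.208 ≈ 3.900 × 0.457 ≈ 1.781
1.282 × SEM ≈ 2.283

2.28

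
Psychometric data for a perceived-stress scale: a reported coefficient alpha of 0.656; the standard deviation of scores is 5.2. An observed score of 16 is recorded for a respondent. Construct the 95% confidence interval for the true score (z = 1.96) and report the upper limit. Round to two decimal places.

21.98

The standard error of measurement is 5.200·√(1 − 0.656) ≈ 5.200·0.587 ≈ 3.050.
Margin = 1.96 · 3.050 ≈ 5.978
Upper bound: 16 + 5.978 = 21.978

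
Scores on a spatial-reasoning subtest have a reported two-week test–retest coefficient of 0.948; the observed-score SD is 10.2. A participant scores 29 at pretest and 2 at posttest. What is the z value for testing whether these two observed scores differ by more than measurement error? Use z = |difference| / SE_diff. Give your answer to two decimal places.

SEM = 10.200 × √(1 − 0.948) = 10.200 × √0.052 ≈ 10.200 × 0.228 ≈ 2.326
SE_diff = SEM × √2 ≈ 2.326 × 1.414 ≈ 3.289
z = |29 − 2| / 3.289 = 27 / 3.289 ≈ 8.208

8.21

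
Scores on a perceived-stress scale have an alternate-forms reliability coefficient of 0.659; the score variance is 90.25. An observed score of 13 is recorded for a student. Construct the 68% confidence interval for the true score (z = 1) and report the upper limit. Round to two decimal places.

σ = 90.25^(1/2) = 9.5000
SEM = 9.5000 · √(1 − 0.6590) = 9.5000 · √0.3410 ≈ 9.5000 · 0.5840 ≈ 5.5475
1 · SEM ≈ 5.5475
Upper limit = 13 + 5.5475 ≈ 18.5475

18.55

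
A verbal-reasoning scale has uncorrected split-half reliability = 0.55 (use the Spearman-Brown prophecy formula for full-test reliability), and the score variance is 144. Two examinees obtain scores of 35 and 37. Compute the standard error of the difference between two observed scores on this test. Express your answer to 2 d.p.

SD = √144 = 12.0000
Full-length reliability (Spearman-Brown) = 2(0.55)/(1+0.55) ≈ 0.7097
The standard error of measurement is 12.0000·√(1 − 0.7097) ≈ 12.0000·0.5388 ≈ 6.4658.
Standard error of the difference = 6.4658·√2 ≈ 9.1440

9.14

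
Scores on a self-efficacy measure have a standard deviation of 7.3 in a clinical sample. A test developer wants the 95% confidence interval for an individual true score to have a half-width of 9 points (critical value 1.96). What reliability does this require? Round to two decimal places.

SEM needed = half-width / z = 9/1.96 ≃ 4.592
r = 1 − (4.592/7.3)² ≃ 1 − 0.396 ≃ 0.604

0.60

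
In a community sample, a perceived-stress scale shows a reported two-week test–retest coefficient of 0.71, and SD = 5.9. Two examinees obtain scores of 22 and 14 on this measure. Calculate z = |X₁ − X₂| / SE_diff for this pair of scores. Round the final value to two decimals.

The standard error of measurement is 5.90000×√(1 − 0.71000) ≈ 5.90000×0.53852 ≈ 3.17725.
Standard error of the difference = 3.17725·√2 ≈ 4.49331
z = |22 − 14| / 4.49331 = 8 / 4.49331 ≈ 1.78043

1.78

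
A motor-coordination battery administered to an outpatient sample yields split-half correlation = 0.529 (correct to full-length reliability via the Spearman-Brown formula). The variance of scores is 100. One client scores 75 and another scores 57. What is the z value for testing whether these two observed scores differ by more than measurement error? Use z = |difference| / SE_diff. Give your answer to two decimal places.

σ = 100^(1/2) = 10.0000
r_full = 2·0.529 / (1 + 0.529) ≈ 0.6920
SEM = 10.0000 · √(1 − 0.6920) = 10.0000 · √0.3080 ≈ 10.0000 · 0.5550 ≈ 5.5502
SE_diff = √2 · SEM ≈ 7.8491
z = 18 / 7.8491 ≈ 2.2932

2.29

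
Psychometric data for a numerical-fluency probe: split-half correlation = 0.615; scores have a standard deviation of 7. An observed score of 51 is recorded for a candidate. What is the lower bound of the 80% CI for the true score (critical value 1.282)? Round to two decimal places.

r_full = 2·0.615 / (1 + 0.615) ≈ 0.7616
The standard error of measurement is 7.0000×√(1 − 0.7616) ≈ 7.0000×0.4883 ≈ 3.4178.
1.282 × SEM ≈ 4.3816
Lower bound: 51 − 4.3816 = 46.6184

46.62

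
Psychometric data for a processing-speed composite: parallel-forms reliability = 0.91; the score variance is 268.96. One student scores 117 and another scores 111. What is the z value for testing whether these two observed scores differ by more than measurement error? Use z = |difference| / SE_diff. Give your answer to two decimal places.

0.86

SD = √268.96 = 16.4000
SEM = 16.4000 * √(1 − 0.9100) = 16.4000 * √0.0900 ≈ 16.4000 * 0.3000 ≈ 4.9200
SE_diff = √2 * SEM ≈ 6.9579
z = 6 / 6.9579 ≈ 0.8623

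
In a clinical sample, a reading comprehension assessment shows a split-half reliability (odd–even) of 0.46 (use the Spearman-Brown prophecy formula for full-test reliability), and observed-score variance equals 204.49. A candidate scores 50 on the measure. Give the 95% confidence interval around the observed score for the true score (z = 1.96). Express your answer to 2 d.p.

[32.95, 67.05]

SD = √204.49 ≈ 14.300
Full-length reliability (Spearman-Brown) = 2(0.46)/(1+0.46) ≈ 0.630
SEM = 14.300 · √(1 − 0.630) = 14.300 · √0.370 ≈ 14.300 · 0.608 ≈ 8.697
Margin = 1.96 · 8.697 ≈ 17.046
CI = 50 ± 17.046 → [32.954, 67.046]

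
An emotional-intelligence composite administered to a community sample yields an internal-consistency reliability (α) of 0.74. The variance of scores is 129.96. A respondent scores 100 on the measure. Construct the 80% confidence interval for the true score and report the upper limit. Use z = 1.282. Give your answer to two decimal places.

SD = √129.96 = 11.4000
The standard error of measurement is 11.4000×√(1 − 0.7400) ≃ 11.4000×0.5099 ≃ 5.8129.
Half-width = 1.282×5.8129 ≃ 7.4521
Upper limit = 100 + 7.4521 ≃ 107.4521

107.45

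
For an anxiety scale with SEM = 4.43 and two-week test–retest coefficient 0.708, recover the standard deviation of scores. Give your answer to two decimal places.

SD = 4.43 / √(1 − 0.708) ≈ 8.19808

8.20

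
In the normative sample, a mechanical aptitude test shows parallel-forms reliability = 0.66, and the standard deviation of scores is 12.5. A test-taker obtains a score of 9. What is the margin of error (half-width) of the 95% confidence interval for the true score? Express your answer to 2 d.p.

SEM = 12.5000 × √(1 − 0.6600) = 12.5000 × √0.3400 ≃ 12.5000 × 0.5831 ≃ 7.2887
Half-width = 1.96×7.2887 ≃ 14.2858

14.29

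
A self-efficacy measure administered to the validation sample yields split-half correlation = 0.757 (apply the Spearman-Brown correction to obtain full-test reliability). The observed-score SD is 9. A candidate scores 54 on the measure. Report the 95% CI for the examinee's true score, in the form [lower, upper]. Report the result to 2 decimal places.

r_full = 2·0.757 / (1 + 0.757) ≃ 0.8617
SEM = 9.0000 · √(1 − 0.8617) = 9.0000 · √0.1383 ≃ 9.0000 · 0.3719 ≃ 3.3470
Half-width = 1.96·3.3470 ≃ 6.5602
95% CI: 54 ± 6.5602 = [47.4398, 60.5602]

[47.44, 60.56]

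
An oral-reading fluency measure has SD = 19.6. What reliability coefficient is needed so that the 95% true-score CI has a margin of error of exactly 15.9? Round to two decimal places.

0.83

Required SEM = 15.9 / 1.96 ≈ 8.11224
Required reliability = 1 − (SEM/SD)² = 1 − 0.17130 ≈ 0.82870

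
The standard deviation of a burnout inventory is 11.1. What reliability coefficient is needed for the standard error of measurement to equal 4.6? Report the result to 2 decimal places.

0.83

Required reliability = 1 − (SEM/SD)² = 1 − 0.17174 ≈ 0.82826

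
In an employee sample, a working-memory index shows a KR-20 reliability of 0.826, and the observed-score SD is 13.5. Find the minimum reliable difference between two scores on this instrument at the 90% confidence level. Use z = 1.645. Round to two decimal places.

13.10

SEM = 13.500*√(1 − 0.826) ≈ 5.631
Standard error of the difference = 5.631·√2 ≈ 7.964
Smallest detectable difference = 1.645*7.964 ≈ 13.101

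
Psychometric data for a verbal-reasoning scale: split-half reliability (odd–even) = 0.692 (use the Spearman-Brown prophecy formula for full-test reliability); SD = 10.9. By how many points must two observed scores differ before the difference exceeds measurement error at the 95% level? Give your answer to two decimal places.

12.89

Spearman-Brown: r = 2(0.692) / (1 + 0.692) = 1.384 / 1.692 ≈ 0.818
SEM = 10.900×√(1 − 0.818) ≈ 4.651
SE_diff = √2 × SEM ≈ 6.577
Smallest detectable difference = 1.96×6.577 ≈ 12.891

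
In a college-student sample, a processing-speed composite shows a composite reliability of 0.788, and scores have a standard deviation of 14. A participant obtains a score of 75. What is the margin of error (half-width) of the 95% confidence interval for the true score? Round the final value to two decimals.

SEM = 14.00000×√(1 − 0.78800) ≈ 6.44608
Half-width = 1.96×6.44608 ≈ 12.63432

12.63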